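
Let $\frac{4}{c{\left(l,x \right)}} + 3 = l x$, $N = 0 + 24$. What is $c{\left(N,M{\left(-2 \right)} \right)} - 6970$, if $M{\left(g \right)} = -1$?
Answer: $- \frac{188194}{27} \approx -6970.1$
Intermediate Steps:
$N = 24$
$c{\left(l,x \right)} = \frac{4}{-3 + l x}$
$c{\left(N,M{\left(-2 \right)} \right)} - 6970 = \frac{4}{-3 + 24 \left(-1\right)} - 6970 = \frac{4}{-3 - 24} - 6970 = \frac{4}{-27} - 6970 = 4 \left(- \frac{1}{27}\right) - 6970 = - \frac{4}{27} - 6970 = - \frac{188194}{27}$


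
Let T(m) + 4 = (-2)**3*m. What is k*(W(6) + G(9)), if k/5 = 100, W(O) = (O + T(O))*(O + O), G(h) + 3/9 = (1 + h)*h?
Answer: -693500/3 ≈ -2.3117e+5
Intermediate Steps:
T(m) = -4 - 8*m (T(m) = -4 + (-2)**3*m = -4 - 8*m)
G(h) = -1/3 + h*(1 + h) (G(h) = -1/3 + (1 + h)*h = -1/3 + h*(1 + h))
W(O) = 2*O*(-4 - 7*O) (W(O) = (O + (-4 - 8*O))*(O + O) = (-4 - 7*O)*(2*O) = 2*O*(-4 - 7*O))
k = 500 (k = 5*100 = 500)
k*(W(6) + G(9)) = 500*(-2*6*(4 + 7*6) + (-1/3 + 9 + 9**2)) = 500*(-2*6*(4 + 42) + (-1/3 + 9 + 81)) = 500*(-2*6*46 + 269/3) = 500*(-552 + 269/3) = 500*(-1387/3) = -693500/3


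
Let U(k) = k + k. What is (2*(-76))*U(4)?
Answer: -1216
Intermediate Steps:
U(k) = 2*k
(2*(-76))*U(4) = (2*(-76))*(2*4) = -152*8 = -1216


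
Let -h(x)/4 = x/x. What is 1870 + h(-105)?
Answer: 1866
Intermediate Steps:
h(x) = -4 (h(x) = -4*x/x = -4*1 = -4)
1870 + h(-105) = 1870 - 4 = 1866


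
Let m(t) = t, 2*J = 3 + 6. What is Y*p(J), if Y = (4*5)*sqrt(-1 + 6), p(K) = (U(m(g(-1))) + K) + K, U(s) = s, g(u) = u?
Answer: 160*sqrt(5) ≈ 357.77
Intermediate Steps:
J = 9/2 (J = (3 + 6)/2 = (1/2)*9 = 9/2 ≈ 4.5000)
p(K) = -1 + 2*K (p(K) = (-1 + K) + K = -1 + 2*K)
Y = 20*sqrt(5) ≈ 44.721
Y*p(J) = (20*sqrt(5))*(-1 + 2*(9/2)) = (20*sqrt(5))*(-1 + 9) = (20*sqrt(5))*8 = 160*sqrt(5)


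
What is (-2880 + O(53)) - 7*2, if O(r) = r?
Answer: -2841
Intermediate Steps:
(-2880 + O(53)) - 7*2 = (-2880 + 53) - 7*2 = -2827 - 14 = -2841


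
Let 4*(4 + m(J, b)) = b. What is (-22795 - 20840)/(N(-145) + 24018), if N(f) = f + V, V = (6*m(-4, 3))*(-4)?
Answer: -43635/23951 ≈ -1.8218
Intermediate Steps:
m(J, b) = -4 + b/4
V = 78 (V = (6*(-4 + (¼)*3))*(-4) = (6*(-4 + ¾))*(-4) = (6*(-13/4))*(-4) = -39/2*(-4) = 78)
N(f) = 78 + f (N(f) = f + 78 = 78 + f)
(-22795 - 20840)/(N(-145) + 24018) = (-22795 - 20840)/((78 - 145) + 24018) = -43635/(-67 + 24018) = -43635/23951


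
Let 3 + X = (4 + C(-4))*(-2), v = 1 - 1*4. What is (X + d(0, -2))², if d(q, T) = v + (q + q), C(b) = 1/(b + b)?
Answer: 3025/16 ≈ 189.06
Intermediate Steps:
C(b) = 1/(2*b)
v = -3 (v = 1 - 4 = -3)
d(q, T) = -3 + 2*q (d(q, T) = -3 + (q + q) = -3 + 2*q)
X = -43/4 (X = -3 + (4 + (½)/(-4))*(-2) = -3 + (4 + (½)*(-¼))*(-2) = -3 + (4 - ⅛)*(-2) = -3 + (31/8)*(-2) = -3 - 31/4 = -43/4 ≈ -10.750)
(X + d(0, -2))² = (-43/4 + (-3 + 2*0))² = (-43/4 + (-3 + 0))² = (-43/4 - 3)² = (-55/4)² = 3025/16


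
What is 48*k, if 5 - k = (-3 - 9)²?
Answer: -6672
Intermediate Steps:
k = -139 (k = 5 - (-3 - 9)² = 5 - 1*(-12)² = 5 - 1*144 = 5 - 144 = -139)
48*k = 48*(-139) = -6672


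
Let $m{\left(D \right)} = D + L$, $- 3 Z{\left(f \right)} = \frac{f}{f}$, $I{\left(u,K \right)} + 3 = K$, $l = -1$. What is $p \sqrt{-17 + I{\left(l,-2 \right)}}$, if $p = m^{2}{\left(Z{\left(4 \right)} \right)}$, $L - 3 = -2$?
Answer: $\frac{4 i \sqrt{22}}{9} \approx 2.0846 i$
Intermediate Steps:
$L = 1$ ($L = 3 - 2 = 1$)
$I{\left(u,K \right)} = -3 + K$
$Z{\left(f \right)} = - \frac{1}{3}$ ($Z{\left(f \right)} = - \frac{f \frac{1}{f}}{3} = \left(- \frac{1}{3}\right) 1 = - \frac{1}{3}$)
$m{\left(D \right)} = 1 + D$ ($m{\left(D \right)} = D + 1 = 1 + D$)
$p = \frac{4}{9}$ ($p = \left(1 - \frac{1}{3}\right)^{2} = \left(\frac{2}{3}\right)^{2} = \frac{4}{9} \approx 0.44444$)
$p \sqrt{-17 + I{\left(l,-2 \right)}} = \frac{4 \sqrt{-17 - 5}}{9} = \frac{4 \sqrt{-22}}{9} = \frac{4 i \sqrt{22}}{9}$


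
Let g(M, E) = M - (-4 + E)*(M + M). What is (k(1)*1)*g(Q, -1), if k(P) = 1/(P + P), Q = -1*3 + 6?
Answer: 33/2 ≈ 16.500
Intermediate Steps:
Q = 3 (Q = -3 + 6 = 3)
k(P) = 1/(2*P)
g(M, E) = M - 2*M*(-4 + E) (g(M, E) = M - (-4 + E)*2*M = M - 2*M*(-4 + E))
(k(1)*1)*g(Q, -1) = (((½)/1)*1)*(3*(9 - 2*(-1))) = (((½)*1)*1)*(3*(9 + 2)) = ((½)*1)*(3*11) = (½)*33 = 33/2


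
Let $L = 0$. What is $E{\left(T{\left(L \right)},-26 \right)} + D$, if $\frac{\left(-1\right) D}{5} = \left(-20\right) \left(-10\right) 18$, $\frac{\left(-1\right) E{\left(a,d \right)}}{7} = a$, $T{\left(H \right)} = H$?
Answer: $-18000$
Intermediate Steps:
$E{\left(a,d \right)} = - 7 a$
$D = -18000$ ($D = - 5 \left(-20\right) \left(-10\right) 18 = - 5 \cdot 200 \cdot 18 = \left(-5\right) 3600 = -18000$)
$E{\left(T{\left(L \right)},-26 \right)} + D = \left(-7\right) 0 - 18000 = 0 - 18000 = -18000$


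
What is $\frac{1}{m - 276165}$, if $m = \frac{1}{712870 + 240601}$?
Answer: $- \frac{953471}{263315318714} \approx -3.621 \cdot 10^{-6}$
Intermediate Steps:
$m = \frac{1}{953471} \approx 1.0488 \cdot 10^{-6}$
$\frac{1}{m - 276165} = \frac{1}{\frac{1}{953471} - 276165} = \frac{1}{- \frac{263315318714}{953471}} = - \frac{953471}{263315318714}$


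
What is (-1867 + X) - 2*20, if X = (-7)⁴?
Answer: 494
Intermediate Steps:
X = 2401
(-1867 + X) - 2*20 = (-1867 + 2401) - 2*20 = 534 - 40 = 494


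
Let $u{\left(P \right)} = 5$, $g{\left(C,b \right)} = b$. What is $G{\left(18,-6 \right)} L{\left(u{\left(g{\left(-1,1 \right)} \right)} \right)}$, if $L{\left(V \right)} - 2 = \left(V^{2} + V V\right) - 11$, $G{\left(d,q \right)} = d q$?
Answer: $-4428$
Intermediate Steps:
$L{\left(V \right)} = -9 + 2 V^{2}$ ($L{\left(V \right)} = 2 - \left(11 - V^{2} - V V\right) = 2 + \left(\left(V^{2} + V^{2}\right) - 11\right) = 2 + \left(2 V^{2} - 11\right) = 2 + \left(-11 + 2 V^{2}\right) = -9 + 2 V^{2}$)
$G{\left(18,-6 \right)} L{\left(u{\left(g{\left(-1,1 \right)} \right)} \right)} = 18 \left(-6\right) \left(-9 + 2 \cdot 5^{2}\right) = - 108 \left(-9 + 2 \cdot 25\right) = - 108 \left(-9 + 50\right) = \left(-108\right) 41 = -4428$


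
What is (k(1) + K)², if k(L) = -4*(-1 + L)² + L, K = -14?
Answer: 169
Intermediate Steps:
k(L) = L - 4*(-1 + L)²
(k(1) + K)² = ((1 - 4*(-1 + 1)²) - 14)² = ((1 - 4*0²) - 14)² = ((1 - 4*0) - 14)² = ((1 + 0) - 14)² = (1 - 14)² = (-13)² = 169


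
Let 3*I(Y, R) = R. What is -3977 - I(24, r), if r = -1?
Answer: -11930/3 ≈ -3976.7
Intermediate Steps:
I(Y, R) = R/3
-3977 - I(24, r) = -3977 - (-1)/3 = -3977 - 1*(-⅓) = -3977 + ⅓ = -11930/3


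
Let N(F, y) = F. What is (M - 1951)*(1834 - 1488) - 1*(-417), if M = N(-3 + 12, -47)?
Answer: -671515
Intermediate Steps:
M = 9 (M = -3 + 12 = 9)
(M - 1951)*(1834 - 1488) - 1*(-417) = (9 - 1951)*(1834 - 1488) - 1*(-417) = -1942*346 + 417 = -671932 + 417 = -671515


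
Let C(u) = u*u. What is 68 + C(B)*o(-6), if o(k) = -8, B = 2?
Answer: 36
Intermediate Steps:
C(u) = u**2
68 + C(B)*o(-6) = 68 + 2**2*(-8) = 68 + 4*(-8) = 68 - 32 = 36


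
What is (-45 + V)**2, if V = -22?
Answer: 4489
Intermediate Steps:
(-45 + V)**2 = (-45 - 22)**2 = (-67)**2 = 4489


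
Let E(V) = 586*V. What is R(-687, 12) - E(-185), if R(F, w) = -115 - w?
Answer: 108283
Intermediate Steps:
R(-687, 12) - E(-185) = (-115 - 1*12) - 586*(-185) = (-115 - 12) - 1*(-108410) = -127 + 108410 = 108283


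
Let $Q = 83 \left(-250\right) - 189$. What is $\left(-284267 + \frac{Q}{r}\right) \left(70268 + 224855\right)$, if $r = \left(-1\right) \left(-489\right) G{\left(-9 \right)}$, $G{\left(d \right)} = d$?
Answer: $- \frac{369210125449744}{4401} \approx -8.3892 \cdot 10^{10}$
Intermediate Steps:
$Q = -20939$ ($Q = -20750 - 189 = -20939$)
$r = -4401$ ($r = \left(-1\right) \left(-489\right) \left(-9\right) = 489 \left(-9\right) = -4401$)
$\left(-284267 + \frac{Q}{r}\right) \left(70268 + 224855\right) = \left(-284267 - \frac{20939}{-4401}\right) \left(70268 + 224855\right) = \left(-284267 - - \frac{20939}{4401}\right) 295123 = \left(-284267 + \frac{20939}{4401}\right) 295123 = \left(- \frac{1251038128}{4401}\right) 295123 = - \frac{369210125449744}{4401}$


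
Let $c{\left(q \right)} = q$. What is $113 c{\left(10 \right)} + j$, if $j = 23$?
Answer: $1153$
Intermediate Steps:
$113 c{\left(10 \right)} + j = 113 \cdot 10 + 23 = 1130 + 23 = 1153$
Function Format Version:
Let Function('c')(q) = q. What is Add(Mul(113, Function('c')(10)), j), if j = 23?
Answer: 1153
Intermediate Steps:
Add(Mul(113, Function('c')(10)), j) = Add(Mul(113, 10), 23) = Add(1130, 23) = 1153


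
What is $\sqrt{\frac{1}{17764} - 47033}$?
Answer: $\frac{i \sqrt{3710429791051}}{8882} \approx 216.87 i$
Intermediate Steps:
$\sqrt{\frac{1}{17764} - 47033} = \sqrt{- \frac{835494211}{17764}} = \frac{i \sqrt{3710429791051}}{8882}$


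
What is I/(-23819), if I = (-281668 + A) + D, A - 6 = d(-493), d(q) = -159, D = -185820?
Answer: 467641/23819 ≈ 19.633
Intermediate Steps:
A = -153 (A = 6 - 159 = -153)
I = -467641 (I = (-281668 - 153) - 185820 = -281821 - 185820 = -467641)
I/(-23819) = -467641/(-23819) = -467641*(-1/23819) = 467641/23819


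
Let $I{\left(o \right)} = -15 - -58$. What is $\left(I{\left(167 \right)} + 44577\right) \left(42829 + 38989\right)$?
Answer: $3650719160$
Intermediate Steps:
$I{\left(o \right)} = 43$ ($I{\left(o \right)} = -15 + 58 = 43$)
$\left(I{\left(167 \right)} + 44577\right) \left(42829 + 38989\right) = \left(43 + 44577\right) \left(42829 + 38989\right) = 44620 \cdot 81818 = 3650719160$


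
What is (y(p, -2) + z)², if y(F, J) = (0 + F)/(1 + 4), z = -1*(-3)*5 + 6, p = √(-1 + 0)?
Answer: (105 + I)²/25 ≈ 440.96 + 8.4*I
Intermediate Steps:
p = I (p = √(-1) = I ≈ 1.0*I)
z = 21 (z = 3*5 + 6 = 15 + 6 = 21)
y(F, J) = F/5
(y(p, -2) + z)² = (I/5 + 21)² = (21 + I/5)²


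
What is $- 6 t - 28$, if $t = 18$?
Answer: $-136$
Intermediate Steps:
$- 6 t - 28 = \left(-6\right) 18 - 28 = -108 - 28 = -136$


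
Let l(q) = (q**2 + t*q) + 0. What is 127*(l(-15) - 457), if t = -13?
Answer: -4699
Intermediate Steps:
l(q) = q**2 - 13*q (l(q) = (q**2 - 13*q) + 0 = q**2 - 13*q)
127*(l(-15) - 457) = 127*(-15*(-13 - 15) - 457) = 127*(-15*(-28) - 457) = 127*(420 - 457) = 127*(-37) = -4699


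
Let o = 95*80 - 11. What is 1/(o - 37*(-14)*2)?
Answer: 1/8625 ≈ 0.00011594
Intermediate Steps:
o = 7589 (o = 7600 - 11 = 7589)
1/(o - 37*(-14)*2) = 1/(7589 - 37*(-14)*2) = 1/(7589 + 518*2) = 1/(7589 + 1036) = 1/8625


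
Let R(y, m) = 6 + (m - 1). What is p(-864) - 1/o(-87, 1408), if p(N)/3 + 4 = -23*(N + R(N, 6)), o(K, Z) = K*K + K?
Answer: 440278289/7482 ≈ 58845.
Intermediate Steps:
R(y, m) = 5 + m (R(y, m) = 6 + (-1 + m) = 5 + m)
o(K, Z) = K + K² (o(K, Z) = K² + K = K + K²)
p(N) = -771 - 69*N (p(N) = -12 + 3*(-23*(N + (5 + 6))) = -12 + 3*(-23*(N + 11)) = -12 + 3*(-23*(11 + N)) = -12 + 3*(-253 - 23*N) = -12 + (-759 - 69*N) = -771 - 69*N)
p(-864) - 1/o(-87, 1408) = (-771 - 69*(-864)) - 1/((-87*(1 - 87))) = (-771 + 59616) - 1/((-87*(-86))) = 58845 - 1/7482 = 440278289/7482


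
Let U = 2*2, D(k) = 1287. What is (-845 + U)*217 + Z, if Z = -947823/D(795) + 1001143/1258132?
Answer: -98897746385981/539738628 ≈ -1.8323e+5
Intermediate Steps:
U = 4
Z = -397065991865/539738628 (Z = -947823/1287 + 1001143/1258132 = -947823*1/1287 + 1001143*(1/1258132) = -315941/429 + 1001143/1258132 = -397065991865/539738628 ≈ -735.66)
(-845 + U)*217 + Z = (-845 + 4)*217 - 397065991865/539738628 = -841*217 - 397065991865/539738628 = -182497 - 397065991865/539738628 = -98897746385981/539738628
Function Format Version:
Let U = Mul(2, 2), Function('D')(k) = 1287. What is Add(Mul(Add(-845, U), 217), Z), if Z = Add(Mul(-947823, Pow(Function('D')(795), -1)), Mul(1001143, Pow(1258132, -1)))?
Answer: Rational(-98897746385981, 539738628) ≈ -1.8323e+5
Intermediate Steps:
U = 4
Z = Rational(-397065991865, 539738628) (Z = Add(Mul(-947823, Pow(1287, -1)), Mul(1001143, Pow(1258132, -1))) = Add(Mul(-947823, Rational(1, 1287)), Mul(1001143, Rational(1, 1258132))) = Add(Rational(-315941, 429), Rational(1001143, 1258132)) = Rational(-397065991865, 539738628) ≈ -735.66)
Add(Mul(Add(-845, U), 217), Z) = Add(Mul(Add(-845, 4), 217), Rational(-397065991865, 539738628)) = Add(Mul(-841, 217), Rational(-397065991865, 539738628)) = Add(-182497, Rational(-397065991865, 539738628)) = Rational(-98897746385981, 539738628)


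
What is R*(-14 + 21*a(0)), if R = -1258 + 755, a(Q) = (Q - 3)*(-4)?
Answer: -119714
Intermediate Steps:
a(Q) = 12 - 4*Q (a(Q) = (-3 + Q)*(-4) = 12 - 4*Q)
R = -503
R*(-14 + 21*a(0)) = -503*(-14 + 21*(12 - 4*0)) = -503*(-14 + 21*(12 + 0)) = -503*(-14 + 21*12) = -503*(-14 + 252) = -503*238 = -119714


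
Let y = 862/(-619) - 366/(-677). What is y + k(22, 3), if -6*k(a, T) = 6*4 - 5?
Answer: -10104317/2514378 ≈ -4.0186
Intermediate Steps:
y = -357020/419063 (y = 862*(-1/619) - 366*(-1/677) = -862/619 + 366/677 = -357020/419063 ≈ -0.85195)
k(a, T) = -19/6 (k(a, T) = -(6*4 - 5)/6 = -(24 - 5)/6 = -⅙*19 = -19/6)
y + k(22, 3) = -357020/419063 - 19/6 = -10104317/2514378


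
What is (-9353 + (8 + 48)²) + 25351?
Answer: 19134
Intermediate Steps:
(-9353 + (8 + 48)²) + 25351 = (-9353 + 56²) + 25351 = (-9353 + 3136) + 25351 = -6217 + 25351 = 19134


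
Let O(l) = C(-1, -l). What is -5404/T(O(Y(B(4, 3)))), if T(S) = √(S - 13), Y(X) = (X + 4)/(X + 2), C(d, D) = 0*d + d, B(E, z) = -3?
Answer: 386*I*√14 ≈ 1444.3*I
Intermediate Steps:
C(d, D) = d (C(d, D) = 0 + d = d)
Y(X) = (4 + X)/(2 + X)
O(l) = -1
T(S) = √(-13 + S)
-5404/T(O(Y(B(4, 3)))) = -5404/√(-13 - 1) = -5404*(-I*√14/14) = -(-386)*I*√14 = 386*I*√14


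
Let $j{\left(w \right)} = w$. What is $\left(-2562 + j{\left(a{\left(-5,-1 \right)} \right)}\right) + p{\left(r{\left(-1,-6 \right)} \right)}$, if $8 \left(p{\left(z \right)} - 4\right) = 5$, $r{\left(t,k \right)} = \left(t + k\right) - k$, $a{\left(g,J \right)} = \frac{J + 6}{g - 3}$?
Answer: $-2558$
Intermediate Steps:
$a{\left(g,J \right)} = \frac{6 + J}{-3 + g}$
$r{\left(t,k \right)} = t$ ($r{\left(t,k \right)} = \left(k + t\right) - k = t$)
$p{\left(z \right)} = \frac{37}{8}$ ($p{\left(z \right)} = 4 + \frac{1}{8} \cdot 5 = 4 + \frac{5}{8} = \frac{37}{8}$)
$\left(-2562 + j{\left(a{\left(-5,-1 \right)} \right)}\right) + p{\left(r{\left(-1,-6 \right)} \right)} = \left(-2562 + \frac{6 - 1}{-3 - 5}\right) + \frac{37}{8} = \left(-2562 + \frac{1}{-8} \cdot 5\right) + \frac{37}{8} = \left(-2562 - \frac{5}{8}\right) + \frac{37}{8} = - \frac{20501}{8} + \frac{37}{8} = -2558$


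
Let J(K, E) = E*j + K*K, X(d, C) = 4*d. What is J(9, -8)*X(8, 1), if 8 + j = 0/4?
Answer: 4640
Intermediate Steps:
j = -8 (j = -8 + 0/4 = -8 + 0*(1/4) = -8 + 0 = -8)
J(K, E) = K**2 - 8*E (J(K, E) = E*(-8) + K*K = -8*E + K**2 = K**2 - 8*E)
J(9, -8)*X(8, 1) = (9**2 - 8*(-8))*(4*8) = (81 + 64)*32 = 145*32 = 4640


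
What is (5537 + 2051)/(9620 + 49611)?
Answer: 7588/59231 ≈ 0.12811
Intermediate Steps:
(5537 + 2051)/(9620 + 49611) = 7588/59231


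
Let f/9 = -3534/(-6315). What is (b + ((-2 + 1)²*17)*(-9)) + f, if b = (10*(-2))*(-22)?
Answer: 614737/2105 ≈ 292.04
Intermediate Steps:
b = 440 (b = -20*(-22) = 440)
f = 10602/2105 (f = 9*(-3534/(-6315)) = 9*(-3534*(-1/6315)) = 9*(1178/2105) = 10602/2105 ≈ 5.0366)
(b + ((-2 + 1)²*17)*(-9)) + f = (440 + ((-2 + 1)²*17)*(-9)) + 10602/2105 = (440 + ((-1)²*17)*(-9)) + 10602/2105 = (440 + (1*17)*(-9)) + 10602/2105 = (440 + 17*(-9)) + 10602/2105 = (440 - 153) + 10602/2105 = 287 + 10602/2105 = 614737/2105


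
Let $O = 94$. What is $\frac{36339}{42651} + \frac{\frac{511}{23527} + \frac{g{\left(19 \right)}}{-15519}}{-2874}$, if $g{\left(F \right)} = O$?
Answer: $\frac{12352379158631}{14498051498226} \approx 0.852$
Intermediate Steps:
$g{\left(F \right)} = 94$
$\frac{36339}{42651} + \frac{\frac{511}{23527} + \frac{g{\left(19 \right)}}{-15519}}{-2874} = \frac{36339}{42651} + \frac{\frac{511}{23527} + \frac{94}{-15519}}{-2874} = 36339 \cdot \frac{1}{42651} + \left(511 \cdot \frac{1}{23527} + 94 \left(- \frac{1}{15519}\right)\right) \left(- \frac{1}{2874}\right) = \frac{12113}{14217} + \left(\frac{73}{3361} - \frac{94}{15519}\right) \left(- \frac{1}{2874}\right) = \frac{12113}{14217} + \frac{816953}{52159359} \left(- \frac{1}{2874}\right) = \frac{12113}{14217} - \frac{816953}{149905997766} = \frac{12352379158631}{14498051498226}$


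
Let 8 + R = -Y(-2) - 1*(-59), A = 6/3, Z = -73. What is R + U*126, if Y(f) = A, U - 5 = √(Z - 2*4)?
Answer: 679 + 1134*I ≈ 679.0 + 1134.0*I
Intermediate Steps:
A = 2 (A = 6*(⅓) = 2)
U = 5 + 9*I (U = 5 + √(-73 - 2*4) = 5 + √(-73 - 8) = 5 + √(-81) = 5 + 9*I ≈ 5.0 + 9.0*I)
Y(f) = 2
R = 49 (R = -8 + (-1*2 - 1*(-59)) = -8 + (-2 + 59) = -8 + 57 = 49)
R + U*126 = 49 + (5 + 9*I)*126 = 49 + (630 + 1134*I) = 679 + 1134*I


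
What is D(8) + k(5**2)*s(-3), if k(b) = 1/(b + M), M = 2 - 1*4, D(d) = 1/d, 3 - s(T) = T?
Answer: 71/184 ≈ 0.38587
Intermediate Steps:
s(T) = 3 - T
M = -2 (M = 2 - 4 = -2)
k(b) = 1/(-2 + b) (k(b) = 1/(b - 2) = 1/(-2 + b))
D(8) + k(5**2)*s(-3) = 1/8 + (3 - 1*(-3))/(-2 + 5**2) = 1/8 + (3 + 3)/(-2 + 25) = 1/8 + 6/23 = 71/184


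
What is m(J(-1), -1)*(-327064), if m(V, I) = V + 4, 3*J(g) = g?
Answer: -3597704/3 ≈ -1.1992e+6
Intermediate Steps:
J(g) = g/3
m(V, I) = 4 + V
m(J(-1), -1)*(-327064) = (4 + (⅓)*(-1))*(-327064) = (4 - ⅓)*(-327064) = (11/3)*(-327064) = -3597704/3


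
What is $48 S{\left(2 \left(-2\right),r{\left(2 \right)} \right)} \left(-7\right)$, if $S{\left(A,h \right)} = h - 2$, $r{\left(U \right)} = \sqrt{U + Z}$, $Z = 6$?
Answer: $672 - 672 \sqrt{2} \approx -278.35$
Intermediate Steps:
$r{\left(U \right)} = \sqrt{6 + U}$ ($r{\left(U \right)} = \sqrt{U + 6} = \sqrt{6 + U}$)
$S{\left(A,h \right)} = -2 + h$
$48 S{\left(2 \left(-2\right),r{\left(2 \right)} \right)} \left(-7\right) = 48 \left(-2 + \sqrt{6 + 2}\right) \left(-7\right) = 48 \left(-2 + \sqrt{8}\right) \left(-7\right) = 48 \left(-2 + 2 \sqrt{2}\right) \left(-7\right) = \left(-96 + 96 \sqrt{2}\right) \left(-7\right) = 672 - 672 \sqrt{2}$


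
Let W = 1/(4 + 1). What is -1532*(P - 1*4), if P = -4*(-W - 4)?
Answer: -98048/5 ≈ -19610.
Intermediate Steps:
W = 1/5 ≈ 0.20000
P = 84/5 (P = -4*(-1*1/5 - 4) = -4*(-1/5 - 4) = -4*(-21/5) = 84/5 ≈ 16.800)
-1532*(P - 1*4) = -1532*(84/5 - 1*4) = -1532*(84/5 - 4) = -1532*64/5 = -98048/5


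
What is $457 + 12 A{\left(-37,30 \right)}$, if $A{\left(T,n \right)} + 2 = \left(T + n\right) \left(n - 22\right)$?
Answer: $-239$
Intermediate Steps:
$A{\left(T,n \right)} = -2 + \left(-22 + n\right) \left(T + n\right)$ ($A{\left(T,n \right)} = -2 + \left(T + n\right) \left(n - 22\right) = -2 + \left(T + n\right) \left(-22 + n\right) = -2 + \left(-22 + n\right) \left(T + n\right)$)
$457 + 12 A{\left(-37,30 \right)} = 457 + 12 \left(-2 + 30^{2} - -814 - 660 - 1110\right) = 457 + 12 \left(-2 + 900 + 814 - 660 - 1110\right) = 457 + 12 \left(-58\right) = 457 - 696 = -239$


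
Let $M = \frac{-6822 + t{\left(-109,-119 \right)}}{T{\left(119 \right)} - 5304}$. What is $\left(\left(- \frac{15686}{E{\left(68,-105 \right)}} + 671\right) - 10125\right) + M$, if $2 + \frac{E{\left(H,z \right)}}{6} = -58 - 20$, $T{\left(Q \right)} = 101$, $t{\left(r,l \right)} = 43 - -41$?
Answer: $- \frac{11762974631}{1248720} \approx -9420.0$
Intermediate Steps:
$t{\left(r,l \right)} = 84$ ($t{\left(r,l \right)} = 43 + 41 = 84$)
$E{\left(H,z \right)} = -480$ ($E{\left(H,z \right)} = -12 + 6 \left(-58 - 20\right) = -12 + 6 \left(-78\right) = -12 - 468 = -480$)
$M = \frac{6738}{5203}$ ($M = \frac{-6822 + 84}{101 - 5304} = - \frac{6738}{-5203} = \left(-6738\right) \left(- \frac{1}{5203}\right) = \frac{6738}{5203} \approx 1.295$)
$\left(\left(- \frac{15686}{E{\left(68,-105 \right)}} + 671\right) - 10125\right) + M = \left(\left(- \frac{15686}{-480} + 671\right) - 10125\right) + \frac{6738}{5203} = \left(\left(\left(-15686\right) \left(- \frac{1}{480}\right) + 671\right) - 10125\right) + \frac{6738}{5203} = \left(\left(\frac{7843}{240} + 671\right) - 10125\right) + \frac{6738}{5203} = \left(\frac{168883}{240} - 10125\right) + \frac{6738}{5203} = - \frac{2261117}{240} + \frac{6738}{5203} = - \frac{11762974631}{1248720}$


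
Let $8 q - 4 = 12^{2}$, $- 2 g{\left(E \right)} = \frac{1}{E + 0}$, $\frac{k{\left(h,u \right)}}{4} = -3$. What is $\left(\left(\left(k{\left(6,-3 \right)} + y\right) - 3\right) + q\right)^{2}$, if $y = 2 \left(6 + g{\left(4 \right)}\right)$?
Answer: $\frac{3721}{16} \approx 232.56$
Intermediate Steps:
$k{\left(h,u \right)} = -12$ ($k{\left(h,u \right)} = 4 \left(-3\right) = -12$)
$g{\left(E \right)} = - \frac{1}{2 E}$ ($g{\left(E \right)} = - \frac{1}{2 \left(E + 0\right)} = - \frac{1}{2 E}$)
$y = \frac{47}{4}$ ($y = 2 \left(6 - \frac{1}{2 \cdot 4}\right) = 2 \left(6 - \frac{1}{8}\right) = 2 \cdot \frac{47}{8} = \frac{47}{4} \approx 11.75$)
$q = \frac{37}{2}$ ($q = \frac{1}{2} + \frac{12^{2}}{8} = \frac{1}{2} + \frac{1}{8} \cdot 144 = \frac{1}{2} + 18 = \frac{37}{2} \approx 18.5$)
$\left(\left(\left(k{\left(6,-3 \right)} + y\right) - 3\right) + q\right)^{2} = \left(\left(\left(-12 + \frac{47}{4}\right) - 3\right) + \frac{37}{2}\right)^{2} = \left(\left(- \frac{1}{4} - 3\right) + \frac{37}{2}\right)^{2} = \left(- \frac{13}{4} + \frac{37}{2}\right)^{2} = \left(\frac{61}{4}\right)^{2} = \frac{3721}{16}$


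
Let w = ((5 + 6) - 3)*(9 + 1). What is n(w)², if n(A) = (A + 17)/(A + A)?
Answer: 9409/25600 ≈ 0.36754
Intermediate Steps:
w = 80 (w = (11 - 3)*10 = 8*10 = 80)
n(A) = (17 + A)/(2*A) (n(A) = (17 + A)/((2*A)) = (17 + A)*(1/(2*A)) = (17 + A)/(2*A))
n(w)² = ((½)*(17 + 80)/80)² = ((½)*(1/80)*97)² = (97/160)² = 9409/25600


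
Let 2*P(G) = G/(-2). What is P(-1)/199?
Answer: 1/796 ≈ 0.0012563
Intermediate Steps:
P(G) = -G/4 (P(G) = (G/(-2))/2 = (G*(-1/2))/2 = (-G/2)/2 = -G/4)
P(-1)/199 = (-1/4*(-1))/199 = (1/199)*(1/4) = 1/796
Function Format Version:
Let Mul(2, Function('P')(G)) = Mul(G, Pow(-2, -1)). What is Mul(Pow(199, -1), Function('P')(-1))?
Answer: Rational(1, 796) ≈ 0.0012563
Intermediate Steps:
Function('P')(G) = Mul(Rational(-1, 4), G) (Function('P')(G) = Mul(Rational(1, 2), Mul(G, Pow(-2, -1))) = Mul(Rational(1, 2), Mul(G, Rational(-1, 2))) = Mul(Rational(1, 2), Mul(Rational(-1, 2), G)) = Mul(Rational(-1, 4), G))
Mul(Pow(199, -1), Function('P')(-1)) = Mul(Pow(199, -1), Mul(Rational(-1, 4), -1)) = Mul(Rational(1, 199), Rational(1, 4)) = Rational(1, 796)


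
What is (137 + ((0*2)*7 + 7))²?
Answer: 20736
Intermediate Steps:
(137 + ((0*2)*7 + 7))² = (137 + (0*7 + 7))² = (137 + (0 + 7))² = (137 + 7)² = 144² = 20736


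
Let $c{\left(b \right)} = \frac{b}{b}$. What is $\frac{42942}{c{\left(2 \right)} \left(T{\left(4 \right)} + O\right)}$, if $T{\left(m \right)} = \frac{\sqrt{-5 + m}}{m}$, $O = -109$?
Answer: $- \frac{74890848}{190097} - \frac{171768 i}{190097} \approx -393.96 - 0.90358 i$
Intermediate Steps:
$T{\left(m \right)} = \frac{\sqrt{-5 + m}}{m}$
$c{\left(b \right)} = 1$
$\frac{42942}{c{\left(2 \right)} \left(T{\left(4 \right)} + O\right)} = \frac{42942}{1 \left(\frac{\sqrt{-5 + 4}}{4} - 109\right)} = \frac{42942}{1 \left(\frac{\sqrt{-1}}{4} - 109\right)} = \frac{42942}{1 \left(\frac{i}{4} - 109\right)} = \frac{42942}{1 \left(-109 + \frac{i}{4}\right)} = \frac{42942}{-109 + \frac{i}{4}} = 42942 \frac{16 \left(-109 - \frac{i}{4}\right)}{190097} = \frac{687072 \left(-109 - \frac{i}{4}\right)}{190097}$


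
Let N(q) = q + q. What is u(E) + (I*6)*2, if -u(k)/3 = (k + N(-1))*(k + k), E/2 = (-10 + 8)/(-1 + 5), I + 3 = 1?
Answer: -42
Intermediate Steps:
I = -2 (I = -3 + 1 = -2)
N(q) = 2*q
E = -1 (E = 2*((-10 + 8)/(-1 + 5)) = 2*(-2/4) = 2*(-2*¼) = 2*(-½) = -1)
u(k) = -6*k*(-2 + k) (u(k) = -3*(k + 2*(-1))*(k + k) = -3*(k - 2)*2*k = -3*(-2 + k)*2*k = -6*k*(-2 + k))
u(E) + (I*6)*2 = 6*(-1)*(2 - 1*(-1)) - 2*6*2 = 6*(-1)*(2 + 1) - 12*2 = 6*(-1)*3 - 24 = -18 - 24 = -42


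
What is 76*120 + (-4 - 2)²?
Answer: 9156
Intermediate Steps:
76*120 + (-4 - 2)² = 9120 + (-6)² = 9120 + 36 = 9156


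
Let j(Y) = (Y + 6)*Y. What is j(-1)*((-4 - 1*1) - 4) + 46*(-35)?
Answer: -1565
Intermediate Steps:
j(Y) = Y*(6 + Y) (j(Y) = (6 + Y)*Y = Y*(6 + Y))
j(-1)*((-4 - 1*1) - 4) + 46*(-35) = (-(6 - 1))*((-4 - 1*1) - 4) + 46*(-35) = (-1*5)*((-4 - 1) - 4) - 1610 = -5*(-5 - 4) - 1610 = -5*(-9) - 1610 = 45 - 1610 = -1565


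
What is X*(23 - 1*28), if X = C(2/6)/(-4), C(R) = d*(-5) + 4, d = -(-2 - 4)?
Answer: -65/2 ≈ -32.500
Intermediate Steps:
d = 6 (d = -1*(-6) = 6)
C(R) = -26 (C(R) = 6*(-5) + 4 = -30 + 4 = -26)
X = 13/2 (X = -26/(-4) = -26*(-¼) = 13/2 ≈ 6.5000)
X*(23 - 1*28) = 13*(23 - 1*28)/2 = 13*(23 - 28)/2 = (13/2)*(-5) = -65/2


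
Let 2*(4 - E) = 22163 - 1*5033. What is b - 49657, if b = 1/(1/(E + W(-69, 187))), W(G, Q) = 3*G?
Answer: -58425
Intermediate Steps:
E = -8561 (E = 4 - (22163 - 1*5033)/2 = 4 - (22163 - 5033)/2 = 4 - 1/2*17130 = 4 - 8565 = -8561)
b = -8768 (b = 1/(1/(-8561 + 3*(-69))) = 1/(1/(-8561 - 207)) = 1/(1/(-8768)) = 1/(-1/8768) = -8768)
b - 49657 = -8768 - 49657 = -58425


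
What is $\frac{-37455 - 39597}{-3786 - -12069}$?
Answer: $- \frac{25684}{2761} \approx -9.3024$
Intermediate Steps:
$\frac{-37455 - 39597}{-3786 - -12069} = - \frac{77052}{-3786 + \left(-7697 + 19766\right)} = - \frac{77052}{-3786 + 12069} = - \frac{77052}{8283} = \left(-77052\right) \frac{1}{8283} = - \frac{25684}{2761}$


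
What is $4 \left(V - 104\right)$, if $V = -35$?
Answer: $-556$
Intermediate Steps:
$4 \left(V - 104\right) = 4 \left(-35 - 104\right) = 4 \left(-139\right) = -556$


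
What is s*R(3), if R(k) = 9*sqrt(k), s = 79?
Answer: 711*sqrt(3) ≈ 1231.5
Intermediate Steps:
s*R(3) = 79*(9*sqrt(3)) = 711*sqrt(3)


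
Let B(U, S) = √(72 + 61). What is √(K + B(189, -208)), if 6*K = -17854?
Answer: √(-26781 + 9*√133)/3 ≈ 54.444*I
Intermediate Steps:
K = -8927/3 (K = (⅙)*(-17854) = -8927/3 ≈ -2975.7)
B(U, S) = √133
√(K + B(189, -208)) = √(-8927/3 + √133)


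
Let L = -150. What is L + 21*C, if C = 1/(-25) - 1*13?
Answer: -10596/25 ≈ -423.84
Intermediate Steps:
C = -326/25 (C = -1/25 - 13 = -326/25 ≈ -13.040)
L + 21*C = -150 + 21*(-326/25) = -150 - 6846/25 = -10596/25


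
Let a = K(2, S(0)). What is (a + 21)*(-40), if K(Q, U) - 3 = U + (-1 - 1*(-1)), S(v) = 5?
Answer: -1160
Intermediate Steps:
K(Q, U) = 3 + U (K(Q, U) = 3 + (U + (-1 - 1*(-1))) = 3 + (U + (-1 + 1)) = 3 + (U + 0) = 3 + U)
a = 8 (a = 3 + 5 = 8)
(a + 21)*(-40) = (8 + 21)*(-40) = 29*(-40) = -1160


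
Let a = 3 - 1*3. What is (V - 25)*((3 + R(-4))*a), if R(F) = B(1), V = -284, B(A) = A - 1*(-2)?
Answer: 0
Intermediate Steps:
B(A) = 2 + A (B(A) = A + 2 = 2 + A)
R(F) = 3 (R(F) = 2 + 1 = 3)
a = 0 (a = 3 - 3 = 0)
(V - 25)*((3 + R(-4))*a) = (-284 - 25)*((3 + 3)*0) = -1854*0 = -309*0 = 0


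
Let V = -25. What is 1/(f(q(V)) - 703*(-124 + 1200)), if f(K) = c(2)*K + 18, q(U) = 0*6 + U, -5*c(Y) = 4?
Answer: -1/756390 ≈ -1.3221e-6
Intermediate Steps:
c(Y) = -4/5 (c(Y) = -1/5*4 = -4/5)
q(U) = U (q(U) = 0 + U = U)
f(K) = 18 - 4*K/5 (f(K) = -4*K/5 + 18 = 18 - 4*K/5)
1/(f(q(V)) - 703*(-124 + 1200)) = 1/((18 - 4/5*(-25)) - 703*(-124 + 1200)) = 1/((18 + 20) - 703*1076) = 1/(38 - 756428) = 1/(-756390) = -1/756390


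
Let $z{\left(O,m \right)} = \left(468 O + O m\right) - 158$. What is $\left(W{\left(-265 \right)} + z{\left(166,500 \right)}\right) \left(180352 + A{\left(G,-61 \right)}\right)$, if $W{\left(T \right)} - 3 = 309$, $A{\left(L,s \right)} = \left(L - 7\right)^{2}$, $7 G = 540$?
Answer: $\frac{1460176593018}{49} \approx 2.98 \cdot 10^{10}$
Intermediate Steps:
$G = \frac{540}{7}$ ($G = \frac{1}{7} \cdot 540 = \frac{540}{7} \approx 77.143$)
$A{\left(L,s \right)} = \left(-7 + L\right)^{2}$
$W{\left(T \right)} = 312$ ($W{\left(T \right)} = 3 + 309 = 312$)
$z{\left(O,m \right)} = -158 + 468 O + O m$
$\left(W{\left(-265 \right)} + z{\left(166,500 \right)}\right) \left(180352 + A{\left(G,-61 \right)}\right) = \left(312 + \left(-158 + 468 \cdot 166 + 166 \cdot 500\right)\right) \left(180352 + \left(-7 + \frac{540}{7}\right)^{2}\right) = \left(312 + \left(-158 + 77688 + 83000\right)\right) \left(180352 + \left(\frac{491}{7}\right)^{2}\right) = \left(312 + 160530\right) \left(180352 + \frac{241081}{49}\right) = 160842 \cdot \frac{9078329}{49} = \frac{1460176593018}{49}$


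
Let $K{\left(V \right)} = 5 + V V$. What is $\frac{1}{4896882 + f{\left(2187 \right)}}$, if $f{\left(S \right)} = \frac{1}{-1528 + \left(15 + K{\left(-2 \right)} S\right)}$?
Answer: $\frac{18170}{88976345941} \approx 2.0421 \cdot 10^{-7}$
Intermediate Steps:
$K{\left(V \right)} = 5 + V^{2}$
$f{\left(S \right)} = \frac{1}{-1513 + 9 S}$ ($f{\left(S \right)} = \frac{1}{-1528 + \left(15 + \left(5 + \left(-2\right)^{2}\right) S\right)} = \frac{1}{-1528 + \left(15 + \left(5 + 4\right) S\right)} = \frac{1}{-1528 + \left(15 + 9 S\right)} = \frac{1}{-1513 + 9 S}$)
$\frac{1}{4896882 + f{\left(2187 \right)}} = \frac{1}{4896882 + \frac{1}{-1513 + 9 \cdot 2187}} = \frac{1}{4896882 + \frac{1}{-1513 + 19683}} = \frac{1}{4896882 + \frac{1}{18170}} = \frac{1}{\frac{88976345941}{18170}} = \frac{18170}{88976345941}$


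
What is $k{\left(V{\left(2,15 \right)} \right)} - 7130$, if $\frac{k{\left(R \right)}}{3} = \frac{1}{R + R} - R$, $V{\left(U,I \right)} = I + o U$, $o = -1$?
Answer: $- \frac{186391}{26} \approx -7168.9$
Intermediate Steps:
$V{\left(U,I \right)} = I - U$
$k{\left(R \right)} = - 3 R + \frac{3}{2 R}$ ($k{\left(R \right)} = 3 \left(\frac{1}{R + R} - R\right) = 3 \left(\frac{1}{2 R} - R\right) = - 3 R + \frac{3}{2 R}$)
$k{\left(V{\left(2,15 \right)} \right)} - 7130 = \left(- 3 \left(15 - 2\right) + \frac{3}{2 \left(15 - 2\right)}\right) - 7130 = \left(\left(-3\right) 13 + \frac{3}{2 \cdot 13}\right) - 7130 = \left(-39 + \frac{3}{2} \cdot \frac{1}{13}\right) - 7130 = \left(-39 + \frac{3}{26}\right) - 7130 = - \frac{1011}{26} - 7130 = - \frac{186391}{26}$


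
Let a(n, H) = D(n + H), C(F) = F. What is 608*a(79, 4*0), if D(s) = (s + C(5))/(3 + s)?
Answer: 25536/41 ≈ 622.83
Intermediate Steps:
D(s) = (5 + s)/(3 + s) (D(s) = (s + 5)/(3 + s) = (5 + s)/(3 + s))
a(n, H) = (5 + H + n)/(3 + H + n) (a(n, H) = (5 + (n + H))/(3 + (n + H)) = (5 + (H + n))/(3 + (H + n)) = (5 + H + n)/(3 + H + n))
608*a(79, 4*0) = 608*((5 + 4*0 + 79)/(3 + 4*0 + 79)) = 608*((5 + 0 + 79)/(3 + 0 + 79)) = 608*(84/82) = 608*((1/82)*84) = 608*(42/41) = 25536/41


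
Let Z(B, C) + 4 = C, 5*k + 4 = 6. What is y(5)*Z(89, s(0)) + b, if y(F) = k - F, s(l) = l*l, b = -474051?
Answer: -2370163/5 ≈ -4.7403e+5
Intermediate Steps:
s(l) = l²
k = ⅖ (k = -⅘ + (⅕)*6 = -⅘ + 6/5 = ⅖ ≈ 0.40000)
Z(B, C) = -4 + C
y(F) = ⅖ - F
y(5)*Z(89, s(0)) + b = (⅖ - 1*5)*(-4 + 0²) - 474051 = (⅖ - 5)*(-4 + 0) - 474051 = -23/5*(-4) - 474051 = 92/5 - 474051 = -2370163/5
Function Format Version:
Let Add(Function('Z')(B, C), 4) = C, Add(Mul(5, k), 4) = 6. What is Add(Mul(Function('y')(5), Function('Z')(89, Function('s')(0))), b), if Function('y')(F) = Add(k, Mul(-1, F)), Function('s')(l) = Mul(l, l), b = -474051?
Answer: Rational(-2370163, 5) ≈ -4.7403e+5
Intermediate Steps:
Function('s')(l) = Pow(l, 2)
k = Rational(2, 5) (k = Add(Rational(-4, 5), Mul(Rational(1, 5), 6)) = Add(Rational(-4, 5), Rational(6, 5)) = Rational(2, 5) ≈ 0.40000)
Function('Z')(B, C) = Add(-4, C)
Function('y')(F) = Add(Rational(2, 5), Mul(-1, F))
Add(Mul(Function('y')(5), Function('Z')(89, Function('s')(0))), b) = Add(Mul(Add(Rational(2, 5), Mul(-1, 5)), Add(-4, Pow(0, 2))), -474051) = Add(Mul(Add(Rational(2, 5), -5), Add(-4, 0)), -474051) = Add(Mul(Rational(-23, 5), -4), -474051) = Add(Rational(92, 5), -474051) = Rational(-2370163, 5)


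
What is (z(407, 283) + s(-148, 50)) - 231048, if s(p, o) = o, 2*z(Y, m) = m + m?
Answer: -230715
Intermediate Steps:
z(Y, m) = m (z(Y, m) = (m + m)/2 = (2*m)/2 = m)
(z(407, 283) + s(-148, 50)) - 231048 = (283 + 50) - 231048 = 333 - 231048 = -230715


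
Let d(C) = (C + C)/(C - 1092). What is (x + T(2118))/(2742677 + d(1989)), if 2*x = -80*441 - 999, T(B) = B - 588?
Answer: -764037/126163346 ≈ -0.0060559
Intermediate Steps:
T(B) = -588 + B
d(C) = 2*C/(-1092 + C) (d(C) = (2*C)/(-1092 + C) = 2*C/(-1092 + C))
x = -36279/2 (x = (-80*441 - 999)/2 = (-35280 - 999)/2 = (½)*(-36279) = -36279/2 ≈ -18140.)
(x + T(2118))/(2742677 + d(1989)) = (-36279/2 + (-588 + 2118))/(2742677 + 2*1989/(-1092 + 1989)) = (-36279/2 + 1530)/(2742677 + 2*1989/897) = -33219/(2*(2742677 + 2*1989*(1/897))) = -33219/(2*(2742677 + 102/23)) = -33219/(2*63081673/23) = -33219/2*23/63081673 = -764037/126163346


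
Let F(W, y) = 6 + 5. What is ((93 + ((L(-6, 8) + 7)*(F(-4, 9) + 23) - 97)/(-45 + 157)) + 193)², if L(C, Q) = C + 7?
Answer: 21169201/256 ≈ 82692.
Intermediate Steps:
L(C, Q) = 7 + C
F(W, y) = 11
((93 + ((L(-6, 8) + 7)*(F(-4, 9) + 23) - 97)/(-45 + 157)) + 193)² = ((93 + (((7 - 6) + 7)*(11 + 23) - 97)/(-45 + 157)) + 193)² = ((93 + ((1 + 7)*34 - 97)/112) + 193)² = ((93 + (8*34 - 97)*(1/112)) + 193)² = ((93 + (272 - 97)*(1/112)) + 193)² = ((93 + 175*(1/112)) + 193)² = ((93 + 25/16) + 193)² = (1513/16 + 193)² = (4601/16)² = 21169201/256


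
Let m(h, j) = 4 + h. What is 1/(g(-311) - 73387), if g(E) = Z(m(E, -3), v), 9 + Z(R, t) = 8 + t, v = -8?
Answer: -1/73396 ≈ -1.3625e-5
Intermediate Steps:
Z(R, t) = -1 + t (Z(R, t) = -9 + (8 + t) = -1 + t)
g(E) = -9 (g(E) = -1 - 8 = -9)
1/(g(-311) - 73387) = 1/(-9 - 73387) = 1/(-73396) = -1/73396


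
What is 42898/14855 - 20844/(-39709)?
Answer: 2013074302/589877195 ≈ 3.4127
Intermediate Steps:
42898/14855 - 20844/(-39709) = 42898*(1/14855) - 20844*(-1/39709) = 42898/14855 + 20844/39709 = 2013074302/589877195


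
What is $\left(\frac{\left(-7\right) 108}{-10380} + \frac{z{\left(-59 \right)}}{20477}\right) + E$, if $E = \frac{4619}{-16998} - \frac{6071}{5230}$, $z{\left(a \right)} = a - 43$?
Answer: $- \frac{21488983763716}{15746424367017} \approx -1.3647$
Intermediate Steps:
$z{\left(a \right)} = -43 + a$
$E = - \frac{31838057}{22224885}$ ($E = 4619 \left(- \frac{1}{16998}\right) - \frac{6071}{5230} = - \frac{4619}{16998} - \frac{6071}{5230} = - \frac{31838057}{22224885} \approx -1.4325$)
$\left(\frac{\left(-7\right) 108}{-10380} + \frac{z{\left(-59 \right)}}{20477}\right) + E = \left(\frac{\left(-7\right) 108}{-10380} + \frac{-43 - 59}{20477}\right) - \frac{31838057}{22224885} = \left(\left(-756\right) \left(- \frac{1}{10380}\right) - \frac{102}{20477}\right) - \frac{31838057}{22224885} = \left(\frac{63}{865} - \frac{102}{20477}\right) - \frac{31838057}{22224885} = \frac{1201821}{17712605} - \frac{31838057}{22224885} = - \frac{21488983763716}{15746424367017}$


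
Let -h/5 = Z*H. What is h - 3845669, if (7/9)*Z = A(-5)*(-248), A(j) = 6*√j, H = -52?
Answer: -3845669 - 3481920*I*√5/7 ≈ -3.8457e+6 - 1.1123e+6*I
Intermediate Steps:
Z = -13392*I*√5/7 (Z = 9*((6*√(-5))*(-248))/7 = 9*((6*(I*√5))*(-248))/7 = 9*((6*I*√5)*(-248))/7 = 9*(-1488*I*√5)/7 = -13392*I*√5/7 ≈ -4277.9*I)
h = -3481920*I*√5/7 (h = -5*(-13392*I*√5/7)*(-52) = -3481920*I*√5/7 ≈ -1.1123e+6*I)
h - 3845669 = -3481920*I*√5/7 - 3845669 = -3845669 - 3481920*I*√5/7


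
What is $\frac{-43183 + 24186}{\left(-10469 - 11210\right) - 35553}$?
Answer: $\frac{18997}{57232} \approx 0.33193$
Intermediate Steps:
$\frac{-43183 + 24186}{\left(-10469 - 11210\right) - 35553} = - \frac{18997}{\left(-10469 - 11210\right) - 35553} = - \frac{18997}{-21679 - 35553} = - \frac{18997}{-57232} = \left(-18997\right) \left(- \frac{1}{57232}\right) = \frac{18997}{57232}$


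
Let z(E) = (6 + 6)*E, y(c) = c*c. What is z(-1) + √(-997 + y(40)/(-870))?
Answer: -12 + I*√7560213/87 ≈ -12.0 + 31.604*I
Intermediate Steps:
y(c) = c²
z(E) = 12*E
z(-1) + √(-997 + y(40)/(-870)) = 12*(-1) + √(-997 + 40²/(-870)) = -12 + √(-997 + 1600*(-1/870)) = -12 + √(-997 - 160/87) = -12 + √(-86899/87) = -12 + I*√7560213/87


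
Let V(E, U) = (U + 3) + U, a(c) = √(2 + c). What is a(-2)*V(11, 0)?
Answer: 0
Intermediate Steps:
V(E, U) = 3 + 2*U (V(E, U) = (3 + U) + U = 3 + 2*U)
a(-2)*V(11, 0) = √(2 - 2)*(3 + 2*0) = √0*(3 + 0) = 0*3 = 0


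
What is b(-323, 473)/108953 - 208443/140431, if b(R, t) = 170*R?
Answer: -105264901/52942487 ≈ -1.9883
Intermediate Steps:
b(-323, 473)/108953 - 208443/140431 = (170*(-323))/108953 - 208443/140431 = -54910*1/108953 - 208443*1/140431 = -190/377 - 208443/140431 = -105264901/52942487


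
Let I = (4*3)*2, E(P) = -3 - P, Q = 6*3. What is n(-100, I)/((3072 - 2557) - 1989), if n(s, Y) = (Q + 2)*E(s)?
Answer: -970/737 ≈ -1.3161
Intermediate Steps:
Q = 18
I = 24 (I = 12*2 = 24)
n(s, Y) = -60 - 20*s (n(s, Y) = (18 + 2)*(-3 - s) = 20*(-3 - s) = -60 - 20*s)
n(-100, I)/((3072 - 2557) - 1989) = (-60 - 20*(-100))/((3072 - 2557) - 1989) = (-60 + 2000)/(515 - 1989) = 1940/(-1474) = 1940*(-1/1474) = -970/737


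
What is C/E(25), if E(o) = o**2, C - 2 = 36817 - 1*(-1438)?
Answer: 38257/625 ≈ 61.211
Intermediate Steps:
C = 38257 (C = 2 + (36817 - 1*(-1438)) = 2 + (36817 + 1438) = 2 + 38255 = 38257)
C/E(25) = 38257/(25**2) = 38257/625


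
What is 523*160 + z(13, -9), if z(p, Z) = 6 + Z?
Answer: 83677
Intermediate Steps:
523*160 + z(13, -9) = 523*160 + (6 - 9) = 83680 - 3 = 83677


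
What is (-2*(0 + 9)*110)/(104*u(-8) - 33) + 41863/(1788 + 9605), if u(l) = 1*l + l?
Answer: 93599651/19333921 ≈ 4.8412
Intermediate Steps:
u(l) = 2*l (u(l) = l + l = 2*l)
(-2*(0 + 9)*110)/(104*u(-8) - 33) + 41863/(1788 + 9605) = (-2*(0 + 9)*110)/(104*(2*(-8)) - 33) + 41863/(1788 + 9605) = (-2*9*110)/(104*(-16) - 33) + 41863/11393 = (-18*110)/(-1664 - 33) + 41863*(1/11393) = -1980/(-1697) + 41863/11393 = -1980*(-1/1697) + 41863/11393 = 1980/1697 + 41863/11393 = 93599651/19333921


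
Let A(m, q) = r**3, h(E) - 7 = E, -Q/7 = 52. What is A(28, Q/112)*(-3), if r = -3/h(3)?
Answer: 81/1000 ≈ 0.081000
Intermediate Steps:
Q = -364 (Q = -7*52 = -364)
h(E) = 7 + E
r = -3/10 (r = -3/(7 + 3) = -3/10 ≈ -0.30000)
A(m, q) = -27/1000 (A(m, q) = (-3/10)**3 = -27/1000)
A(28, Q/112)*(-3) = -27/1000*(-3) = 81/1000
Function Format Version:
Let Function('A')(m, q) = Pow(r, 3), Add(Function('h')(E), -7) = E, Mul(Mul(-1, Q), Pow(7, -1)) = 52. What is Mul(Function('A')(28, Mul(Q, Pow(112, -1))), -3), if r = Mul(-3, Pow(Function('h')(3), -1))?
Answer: Rational(81, 1000) ≈ 0.081000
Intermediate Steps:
Q = -364 (Q = Mul(-7, 52) = -364)
Function('h')(E) = Add(7, E)
r = Rational(-3, 10) (r = Mul(-3, Pow(Add(7, 3), -1)) = Mul(-3, Pow(10, -1)) = Mul(-3, Rational(1, 10)) = Rational(-3, 10) ≈ -0.30000)
Function('A')(m, q) = Rational(-27, 1000) (Function('A')(m, q) = Pow(Rational(-3, 10), 3) = Rational(-27, 1000))
Mul(Function('A')(28, Mul(Q, Pow(112, -1))), -3) = Mul(Rational(-27, 1000), -3) = Rational(81, 1000)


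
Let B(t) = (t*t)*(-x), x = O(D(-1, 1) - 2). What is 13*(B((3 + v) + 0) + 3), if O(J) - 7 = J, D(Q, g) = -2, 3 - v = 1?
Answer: -936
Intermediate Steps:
v = 2 (v = 3 - 1*1 = 3 - 1 = 2)
O(J) = 7 + J
x = 3 (x = 7 + (-2 - 2) = 7 - 4 = 3)
B(t) = -3*t² (B(t) = (t*t)*(-1*3) = t²*(-3) = -3*t²)
13*(B((3 + v) + 0) + 3) = 13*(-3*((3 + 2) + 0)² + 3) = 13*(-3*(5 + 0)² + 3) = 13*(-3*5² + 3) = 13*(-3*25 + 3) = 13*(-75 + 3) = 13*(-72) = -936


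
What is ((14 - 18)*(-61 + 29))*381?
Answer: 48768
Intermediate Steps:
((14 - 18)*(-61 + 29))*381 = -4*(-32)*381 = 128*381 = 48768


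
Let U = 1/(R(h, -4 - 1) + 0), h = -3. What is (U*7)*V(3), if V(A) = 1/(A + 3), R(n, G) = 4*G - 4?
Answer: -7/144 ≈ -0.048611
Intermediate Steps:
R(n, G) = -4 + 4*G
V(A) = 1/(3 + A)
U = -1/24 (U = 1/((-4 + 4*(-4 - 1)) + 0) = 1/((-4 + 4*(-5)) + 0) = 1/((-4 - 20) + 0) = 1/(-24 + 0) = 1/(-24) = -1/24 ≈ -0.041667)
(U*7)*V(3) = (-1/24*7)/(3 + 3) = -7/24/6 = -7/24*⅙ = -7/144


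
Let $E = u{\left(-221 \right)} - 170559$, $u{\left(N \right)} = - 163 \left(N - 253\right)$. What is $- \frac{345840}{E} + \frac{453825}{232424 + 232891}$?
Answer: $\frac{4517001125}{964722079} \approx 4.6822$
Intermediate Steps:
$u{\left(N \right)} = 41239 - 163 N$ ($u{\left(N \right)} = - 163 \left(-253 + N\right) = 41239 - 163 N$)
$E = -93297$ ($E = \left(41239 - -36023\right) - 170559 = \left(41239 + 36023\right) - 170559 = 77262 - 170559 = -93297$)
$- \frac{345840}{E} + \frac{453825}{232424 + 232891} = - \frac{345840}{-93297} + \frac{453825}{232424 + 232891} = \left(-345840\right) \left(- \frac{1}{93297}\right) + \frac{453825}{465315} = \frac{115280}{31099} + 453825 \cdot \frac{1}{465315} = \frac{115280}{31099} + \frac{30255}{31021} = \frac{4517001125}{964722079}$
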